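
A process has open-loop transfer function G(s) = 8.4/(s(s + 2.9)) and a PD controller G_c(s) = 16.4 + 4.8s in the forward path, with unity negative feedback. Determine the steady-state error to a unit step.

The open loop G_c(s)G(s) has a pole at the origin (type 1), so the static position error constant is infinite and e_ss = 1/(1+∞) = 0.

0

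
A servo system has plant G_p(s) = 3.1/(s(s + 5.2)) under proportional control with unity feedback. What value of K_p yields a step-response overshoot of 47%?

K_p = 39.9

From %OS = 100·exp(−πζ/√(1−ζ²)) = 47%, ζ = −ln(0.47)/√(π²+ln²(0.47)) = 0.2337.
Characteristic equation s² + 5.2s + 3.1K_p = 0 gives ζ = 5.2/(2√(3.1K_p)).
Setting ζ = 0.2337: √(3.1K_p) = 5.2/(2·0.2337) = 11.13, so K_p = 123.8/3.1 = 39.9.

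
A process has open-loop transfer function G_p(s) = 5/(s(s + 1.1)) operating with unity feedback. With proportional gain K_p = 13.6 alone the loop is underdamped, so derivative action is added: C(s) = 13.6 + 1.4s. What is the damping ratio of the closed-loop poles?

ζ = 0.491

Forward path: (13.6 + 1.4s)·5/(s(s+1.1)). The closed-loop characteristic equation is s² + (1.1 + 5·1.4)s + 5·13.6 = 0.
That is s² + 8.1s + 68 = 0, so ω_n = 8.246 rad/s and ζ = 8.1/(2·8.246) = 0.4911.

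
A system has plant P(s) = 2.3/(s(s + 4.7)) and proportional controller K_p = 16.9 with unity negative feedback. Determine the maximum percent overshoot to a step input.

27.8%

The closed-loop denominator s² + 4.7s + 38.87 gives ω_n = √38.87 = 6.235 and ζ = 4.7/(2ω_n) = 0.3769.
%OS = 100·exp(−πζ/√(1−ζ²)) = 100·exp(−π·0.3769/√0.8579) = 27.8%.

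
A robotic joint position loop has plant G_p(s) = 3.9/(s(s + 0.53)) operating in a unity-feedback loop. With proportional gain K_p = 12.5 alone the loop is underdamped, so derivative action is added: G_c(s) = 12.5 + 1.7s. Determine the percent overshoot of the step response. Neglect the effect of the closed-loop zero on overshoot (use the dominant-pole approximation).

Forward path: (12.5 + 1.7s)·3.9/(s(s+0.53)). The closed-loop characteristic equation is s² + (0.53 + 3.9·1.7)s + 3.9·12.5 = 0.
That is s² + 7.16s + 48.75 = 0, so ω_n = 6.982 rad/s and ζ = 7.16/(2·6.982) = 0.5127.
%OS = 100·exp(−πζ/√(1−ζ²)) = 15.3%.

15.3%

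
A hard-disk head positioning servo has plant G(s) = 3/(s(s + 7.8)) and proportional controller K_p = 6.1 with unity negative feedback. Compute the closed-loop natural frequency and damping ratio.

ω_n = 4.28 rad/s, ζ = 0.912

1 + K_p·G(s) = 0 gives s² + 7.8s + 18.3 = 0.
Matching s² + 2ζω_n s + ω_n²: ω_n = √18.3 = 4.278 rad/s and 2ζω_n = 7.8, so ζ = 7.8/(2·4.278) = 0.912.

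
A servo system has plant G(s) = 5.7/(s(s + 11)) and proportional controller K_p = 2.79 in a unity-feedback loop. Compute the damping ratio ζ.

ζ = 1.38

1 + K_p·G(s) = 0 gives s² + 11s + 15.9 = 0.
Matching s² + 2ζω_n s + ω_n²: ω_n = √15.9 = 3.988 rad/s and 2ζω_n = 11, so ζ = 11/(2·3.988) = 1.38.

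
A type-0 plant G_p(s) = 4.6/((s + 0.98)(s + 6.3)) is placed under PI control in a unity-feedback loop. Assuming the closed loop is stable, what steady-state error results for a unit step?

The PI controller's integrator makes the forward path type 1, so e_ss to a step is zero.

0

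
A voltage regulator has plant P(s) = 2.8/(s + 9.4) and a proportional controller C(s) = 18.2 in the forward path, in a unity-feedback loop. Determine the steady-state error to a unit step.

0.156

The loop is type 0. Static position error constant K_pos = C(0)·P(0) = 18.2·0.2979 = 5.421.
Steady-state error to a unit step: e_ss = 1/(1+K_pos) = 1/6.421 = 0.156.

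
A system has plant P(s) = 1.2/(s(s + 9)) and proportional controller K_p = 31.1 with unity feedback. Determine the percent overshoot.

3.27%

From 1 + K_pP(s) = 0: s² + 9s + 37.32 = 0 ⇒ ω_n = 6.109, ζ = 0.7366.
%OS = 100·exp(−πζ/√(1−ζ²)) = 100·exp(−π·0.7366/√0.4574) = 3.27%.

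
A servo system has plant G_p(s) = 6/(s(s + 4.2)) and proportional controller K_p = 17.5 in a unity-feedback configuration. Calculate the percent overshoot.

51.8%

The closed-loop denominator s² + 4.2s + 105 gives ω_n = √105 = 10.25 and ζ = 4.2/(2ω_n) = 0.2049.
%OS = 100·exp(−πζ/√(1−ζ²)) = 100·exp(−π·0.2049/√0.958) = 51.8%.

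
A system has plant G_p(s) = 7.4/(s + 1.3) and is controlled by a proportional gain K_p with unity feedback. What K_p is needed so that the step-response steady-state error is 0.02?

The loop is type 0, so e_ss(step) = 1/(1 + K_pos) with K_pos = K_p·G_p(0).
G_p(0) = 5.692. Require 1/(1 + K_p·5.692) = 0.02, so 1 + 5.692·K_p = 50.
K_p = (50 − 1)/5.692 = 8.61.

K_p = 8.61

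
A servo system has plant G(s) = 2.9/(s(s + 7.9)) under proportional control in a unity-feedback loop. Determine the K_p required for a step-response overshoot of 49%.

From %OS = 100·exp(−πζ/√(1−ζ²)) = 49%, ζ = −ln(0.49)/√(π²+ln²(0.49)) = 0.2214.
Characteristic equation s² + 7.9s + 2.9K_p = 0 gives ζ = 7.9/(2√(2.9K_p)).
Setting ζ = 0.2214: √(2.9K_p) = 7.9/(2·0.2214) = 17.84, so K_p = 318.2/2.9 = 110.

K_p = 110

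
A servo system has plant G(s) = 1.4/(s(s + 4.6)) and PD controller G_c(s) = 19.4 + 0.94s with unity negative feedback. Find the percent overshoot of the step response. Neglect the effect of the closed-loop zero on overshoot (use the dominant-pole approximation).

11.5%

Forward path: (19.4 + 0.94s)·1.4/(s(s+4.6)). The closed-loop characteristic equation is s² + (4.6 + 1.4·0.94)s + 1.4·19.4 = 0.
That is s² + 5.916s + 27.16 = 0, so ω_n = 5.212 rad/s and ζ = 5.916/(2·5.212) = 0.5676.
%OS = 100·exp(−πζ/√(1−ζ²)) = 11.5%.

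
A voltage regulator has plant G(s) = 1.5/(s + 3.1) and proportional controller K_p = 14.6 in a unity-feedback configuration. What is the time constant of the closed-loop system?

Closed-loop transfer function: T(s) = K_p·G(s)/(1 + K_p·G(s)) = 21.9/(s + 3.1 + 21.9) = 21.9/(s + 25).
Time constant τ = 1/25 = 0.04 s.

τ = 0.04 s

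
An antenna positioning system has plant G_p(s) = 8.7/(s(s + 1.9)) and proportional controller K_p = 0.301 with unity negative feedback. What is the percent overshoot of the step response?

From 1 + K_pG_p(s) = 0: s² + 1.9s + 2.619 = 0 ⇒ ω_n = 1.618, ζ = 0.5871.
%OS = 100·exp(−πζ/√(1−ζ²)) = 100·exp(−π·0.5871/√0.6554) = 10.2%.

10.2%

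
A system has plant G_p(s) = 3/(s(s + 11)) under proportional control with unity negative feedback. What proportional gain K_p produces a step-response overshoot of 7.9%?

K_p = 25.5

From %OS = 100·exp(−πζ/√(1−ζ²)) = 7.9%, ζ = −ln(0.079)/√(π²+ln²(0.079)) = 0.6285.
Characteristic equation s² + 11s + 3K_p = 0 gives ζ = 11/(2√(3K_p)).
Setting ζ = 0.6285: √(3K_p) = 11/(2·0.6285) = 8.751, so K_p = 76.59/3 = 25.5.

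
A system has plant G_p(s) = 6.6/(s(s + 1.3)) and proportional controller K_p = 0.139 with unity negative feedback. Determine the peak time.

T_p = 4.47 s

Closed-loop characteristic equation: s² + 1.3s + 0.9174 = 0, so ω_n = 0.9578 rad/s and ζ = 1.3/(2·0.9578) = 0.6786.
Damped frequency ω_d = ω_n√(1−ζ²) = 0.7035 rad/s, so peak time T_p = π/ω_d = 4.47 s.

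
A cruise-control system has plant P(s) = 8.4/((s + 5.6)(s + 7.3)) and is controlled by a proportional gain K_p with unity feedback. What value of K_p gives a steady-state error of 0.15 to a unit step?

For a type-0 loop with proportional control, e_ss = 1/(1 + K_p·P(0)).
P(0) = 0.2055. Require 1/(1 + K_p·0.2055) = 0.15, so 1 + 0.2055·K_p = 6.667.
K_p = (6.667 − 1)/0.2055 = 27.6.

K_p = 27.6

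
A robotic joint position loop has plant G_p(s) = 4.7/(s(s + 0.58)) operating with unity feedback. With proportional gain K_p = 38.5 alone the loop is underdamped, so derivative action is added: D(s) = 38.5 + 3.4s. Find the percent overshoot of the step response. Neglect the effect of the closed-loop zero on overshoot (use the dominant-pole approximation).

Forward path: (38.5 + 3.4s)·4.7/(s(s+0.58)). The closed-loop characteristic equation is s² + (0.58 + 4.7·3.4)s + 4.7·38.5 = 0.
That is s² + 16.56s + 181 = 0, so ω_n = 13.45 rad/s and ζ = 16.56/(2·13.45) = 0.6155.
%OS = 100·exp(−πζ/√(1−ζ²)) = 8.6%.

8.6%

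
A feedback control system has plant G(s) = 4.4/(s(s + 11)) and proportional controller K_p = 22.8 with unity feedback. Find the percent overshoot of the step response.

The closed-loop denominator s² + 11s + 100.3 gives ω_n = √100.3 = 10.02 and ζ = 11/(2ω_n) = 0.5491.
%OS = 100·exp(−πζ/√(1−ζ²)) = 100·exp(−π·0.5491/√0.6985) = 12.7%.

12.7%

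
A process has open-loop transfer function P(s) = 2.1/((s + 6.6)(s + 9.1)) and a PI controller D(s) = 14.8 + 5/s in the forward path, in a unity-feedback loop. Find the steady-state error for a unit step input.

The open loop D(s)P(s) has a pole at the origin (type 1), so the static position error constant is infinite and e_ss = 1/(1+∞) = 0.

0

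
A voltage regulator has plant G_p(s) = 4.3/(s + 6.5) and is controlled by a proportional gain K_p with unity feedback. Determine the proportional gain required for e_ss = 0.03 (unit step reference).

Steady-state error for a unit step on this type-0 loop is 1/(1 + K_p·G_p(0)).
G_p(0) = 0.6615. Require 1/(1 + K_p·0.6615) = 0.03, so 1 + 0.6615·K_p = 33.33.
K_p = (33.33 − 1)/0.6615 = 48.9.

K_p = 48.9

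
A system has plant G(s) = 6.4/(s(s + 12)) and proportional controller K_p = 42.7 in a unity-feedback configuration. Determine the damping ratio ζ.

The closed-loop denominator is s(s+12) + 42.7·6.4 = s² + 12s + 273.3.
So ω_n² = 273.3 ⇒ ω_n = 16.53 rad/s, and ζ = 12/(2ω_n) = 0.363.

ζ = 0.363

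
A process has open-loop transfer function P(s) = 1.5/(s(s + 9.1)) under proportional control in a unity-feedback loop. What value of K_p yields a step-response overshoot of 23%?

K_p = 76.9

From %OS = 100·exp(−πζ/√(1−ζ²)) = 23%, ζ = −ln(0.23)/√(π²+ln²(0.23)) = 0.4237.
Characteristic equation s² + 9.1s + 1.5K_p = 0 gives ζ = 9.1/(2√(1.5K_p)).
Setting ζ = 0.4237: √(1.5K_p) = 9.1/(2·0.4237) = 10.74, so K_p = 115.3/1.5 = 76.9.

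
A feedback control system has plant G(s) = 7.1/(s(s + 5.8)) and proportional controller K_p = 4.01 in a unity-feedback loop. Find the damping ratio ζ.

ζ = 0.543

With unity feedback the closed-loop characteristic equation is s² + 5.8s + 4.01·7.1 = s² + 5.8s + 28.47 = 0.
Matching s² + 2ζω_n s + ω_n²: ω_n = √28.47 = 5.336 rad/s and 2ζω_n = 5.8, so ζ = 5.8/(2·5.336) = 0.543.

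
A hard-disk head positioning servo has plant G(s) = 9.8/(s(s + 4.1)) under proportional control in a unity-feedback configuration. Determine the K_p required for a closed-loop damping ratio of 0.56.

K_p = 1.37

Closed-loop characteristic equation: s² + 4.1s + K_p·9.8 = 0.
So ω_n = √(9.8K_p) and 2ζω_n = 4.1, giving ζ = 4.1/(2√(9.8K_p)).
Setting ζ = 0.56: √(9.8K_p) = 4.1/(2·0.56) = 3.661, so K_p = 13.4/9.8 = 1.37.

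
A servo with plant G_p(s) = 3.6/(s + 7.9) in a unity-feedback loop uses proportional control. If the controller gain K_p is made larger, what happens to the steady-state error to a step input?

The position error constant K_pos = K_p·G_p(0) grows with K_p, and e_ss = 1/(1+K_pos) falls.

decrease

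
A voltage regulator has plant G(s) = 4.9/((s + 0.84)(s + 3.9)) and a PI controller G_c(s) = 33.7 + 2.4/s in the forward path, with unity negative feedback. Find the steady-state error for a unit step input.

The open loop G_c(s)G(s) has a pole at the origin (type 1), so the static position error constant is infinite and e_ss = 1/(1+∞) = 0.

0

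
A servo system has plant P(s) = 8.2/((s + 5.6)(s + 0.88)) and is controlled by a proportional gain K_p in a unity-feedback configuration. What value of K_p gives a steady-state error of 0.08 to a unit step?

The loop is type 0, so e_ss(step) = 1/(1 + K_pos) with K_pos = K_p·P(0).
P(0) = 1.664. Require 1/(1 + K_p·1.664) = 0.08, so 1 + 1.664·K_p = 12.5.
K_p = (12.5 − 1)/1.664 = 6.91.

K_p = 6.91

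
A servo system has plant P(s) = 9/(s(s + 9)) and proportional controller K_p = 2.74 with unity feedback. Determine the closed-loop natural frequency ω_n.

ω_n = 4.97 rad/s

1 + K_p·P(s) = 0 gives s² + 9s + 24.66 = 0.
So ω_n² = 24.66 ⇒ ω_n = 4.966 rad/s, and ζ = 9/(2ω_n) = 0.906.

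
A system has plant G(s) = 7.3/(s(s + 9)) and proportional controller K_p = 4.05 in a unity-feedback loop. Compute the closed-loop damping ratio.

With unity feedback the closed-loop characteristic equation is s² + 9s + 4.05·7.3 = s² + 9s + 29.56 = 0.
So ω_n² = 29.56 ⇒ ω_n = 5.437 rad/s, and ζ = 9/(2ω_n) = 0.828.

ζ = 0.828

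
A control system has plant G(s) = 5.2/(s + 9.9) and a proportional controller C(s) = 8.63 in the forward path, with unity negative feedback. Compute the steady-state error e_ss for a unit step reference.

0.181

The loop is type 0. Static position error constant K_pos = C(0)·G(0) = 8.63·0.5253 = 4.533.
Steady-state error to a unit step: e_ss = 1/(1+K_pos) = 1/5.533 = 0.181.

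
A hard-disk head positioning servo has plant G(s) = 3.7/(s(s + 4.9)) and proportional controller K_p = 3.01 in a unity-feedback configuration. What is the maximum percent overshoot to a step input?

From 1 + K_pG(s) = 0: s² + 4.9s + 11.14 = 0 ⇒ ω_n = 3.337, ζ = 0.7341.
%OS = 100·exp(−πζ/√(1−ζ²)) = 100·exp(−π·0.7341/√0.461) = 3.35%.

3.35%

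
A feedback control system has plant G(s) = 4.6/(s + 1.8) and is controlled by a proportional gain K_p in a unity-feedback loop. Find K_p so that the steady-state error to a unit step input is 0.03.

The loop is type 0, so e_ss(step) = 1/(1 + K_pos) with K_pos = K_p·G(0).
G(0) = 2.556. Require 1/(1 + K_p·2.556) = 0.03, so 1 + 2.556·K_p = 33.33.
K_p = (33.33 − 1)/2.556 = 12.7.

K_p = 12.7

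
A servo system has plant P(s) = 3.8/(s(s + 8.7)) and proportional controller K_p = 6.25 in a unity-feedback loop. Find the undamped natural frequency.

ω_n = 4.87 rad/s

The closed-loop denominator is s(s+8.7) + 6.25·3.8 = s² + 8.7s + 23.75.
So ω_n² = 23.75 ⇒ ω_n = 4.873 rad/s, and ζ = 8.7/(2ω_n) = 0.893.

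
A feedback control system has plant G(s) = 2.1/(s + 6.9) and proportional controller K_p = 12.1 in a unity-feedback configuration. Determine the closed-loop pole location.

Closed-loop transfer function: T(s) = K_p·G(s)/(1 + K_p·G(s)) = 25.41/(s + 6.9 + 25.41) = 25.41/(s + 32.31).
The closed-loop pole is at s = −32.31.

s = -32.31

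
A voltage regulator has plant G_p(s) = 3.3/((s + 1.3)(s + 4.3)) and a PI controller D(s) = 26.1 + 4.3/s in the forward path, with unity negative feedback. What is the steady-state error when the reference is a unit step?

The open loop D(s)G_p(s) has a pole at the origin (type 1), so the static position error constant is infinite and e_ss = 1/(1+∞) = 0.

0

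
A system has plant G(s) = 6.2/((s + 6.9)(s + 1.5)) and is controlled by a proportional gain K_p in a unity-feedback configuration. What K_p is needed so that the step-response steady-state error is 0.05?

K_p = 31.7

For a type-0 loop with proportional control, e_ss = 1/(1 + K_p·G(0)).
G(0) = 0.599. Require 1/(1 + K_p·0.599) = 0.05, so 1 + 0.599·K_p = 20.
K_p = (20 − 1)/0.599 = 31.7.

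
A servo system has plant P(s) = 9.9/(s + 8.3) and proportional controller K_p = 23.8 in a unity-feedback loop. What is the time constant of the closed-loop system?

τ = 0.0041 s

Closed-loop transfer function: T(s) = K_p·P(s)/(1 + K_p·P(s)) = 235.6/(s + 8.3 + 235.6) = 235.6/(s + 243.9).
Time constant τ = 1/243.9 = 0.0041 s.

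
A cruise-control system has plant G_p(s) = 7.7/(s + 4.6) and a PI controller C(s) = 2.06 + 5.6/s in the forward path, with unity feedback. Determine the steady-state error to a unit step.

The open loop C(s)G_p(s) has a pole at the origin (type 1), so the static position error constant is infinite and e_ss = 1/(1+∞) = 0.

0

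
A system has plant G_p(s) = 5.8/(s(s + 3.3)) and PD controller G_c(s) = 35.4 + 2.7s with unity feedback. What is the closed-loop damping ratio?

ζ = 0.662

Forward path: (35.4 + 2.7s)·5.8/(s(s+3.3)). The closed-loop characteristic equation is s² + (3.3 + 5.8·2.7)s + 5.8·35.4 = 0.
That is s² + 18.96s + 205.3 = 0, so ω_n = 14.33 rad/s and ζ = 18.96/(2·14.33) = 0.6616.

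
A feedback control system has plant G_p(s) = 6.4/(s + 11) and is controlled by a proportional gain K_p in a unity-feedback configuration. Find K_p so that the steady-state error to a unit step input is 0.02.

K_p = 84.2

For a type-0 loop with proportional control, e_ss = 1/(1 + K_p·G_p(0)).
G_p(0) = 0.5818. Require 1/(1 + K_p·0.5818) = 0.02, so 1 + 0.5818·K_p = 50.
K_p = (50 − 1)/0.5818 = 84.2.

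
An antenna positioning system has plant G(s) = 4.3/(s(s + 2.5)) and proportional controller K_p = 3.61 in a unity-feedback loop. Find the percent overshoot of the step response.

Closed-loop characteristic equation: s² + 2.5s + 15.52 = 0, so ω_n = 3.94 rad/s and ζ = 2.5/(2·3.94) = 0.3173.
%OS = 100·exp(−πζ/√(1−ζ²)) = 100·exp(−π·0.3173/√0.8993) = 35%.

35%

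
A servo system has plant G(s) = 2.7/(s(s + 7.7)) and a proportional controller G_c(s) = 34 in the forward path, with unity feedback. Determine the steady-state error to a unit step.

The open loop G_c(s)G(s) has a pole at the origin (type 1), so the static position error constant is infinite and e_ss = 1/(1+∞) = 0.

0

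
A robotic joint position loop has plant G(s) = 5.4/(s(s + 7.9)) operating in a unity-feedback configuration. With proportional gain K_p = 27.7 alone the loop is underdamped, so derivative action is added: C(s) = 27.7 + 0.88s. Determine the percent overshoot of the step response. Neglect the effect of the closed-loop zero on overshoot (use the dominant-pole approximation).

Forward path: (27.7 + 0.88s)·5.4/(s(s+7.9)). The closed-loop characteristic equation is s² + (7.9 + 5.4·0.88)s + 5.4·27.7 = 0.
That is s² + 12.65s + 149.6 = 0, so ω_n = 12.23 rad/s and ζ = 12.65/(2·12.23) = 0.5172.
%OS = 100·exp(−πζ/√(1−ζ²)) = 15%.

15%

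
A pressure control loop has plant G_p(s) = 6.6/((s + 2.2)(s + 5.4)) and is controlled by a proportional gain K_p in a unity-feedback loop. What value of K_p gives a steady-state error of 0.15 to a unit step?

The loop is type 0, so e_ss(step) = 1/(1 + K_pos) with K_pos = K_p·G_p(0).
G_p(0) = 0.5556. Require 1/(1 + K_p·0.5556) = 0.15, so 1 + 0.5556·K_p = 6.667.
K_p = (6.667 − 1)/0.5556 = 10.2.

K_p = 10.2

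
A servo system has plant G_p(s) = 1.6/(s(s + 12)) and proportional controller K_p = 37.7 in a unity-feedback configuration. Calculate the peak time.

T_p = 0.637 s

Closed-loop characteristic equation: s² + 12s + 60.32 = 0, so ω_n = 7.767 rad/s and ζ = 12/(2·7.767) = 0.7725.
Damped frequency ω_d = ω_n√(1−ζ²) = 4.932 rad/s, so peak time T_p = π/ω_d = 0.637 s.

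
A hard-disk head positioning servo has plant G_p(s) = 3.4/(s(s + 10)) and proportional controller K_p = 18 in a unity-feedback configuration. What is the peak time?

Closed-loop characteristic equation: s² + 10s + 61.2 = 0, so ω_n = 7.823 rad/s and ζ = 10/(2·7.823) = 0.6391.
Damped frequency ω_d = ω_n√(1−ζ²) = 6.017 rad/s, so peak time T_p = π/ω_d = 0.522 s.

T_p = 0.522 s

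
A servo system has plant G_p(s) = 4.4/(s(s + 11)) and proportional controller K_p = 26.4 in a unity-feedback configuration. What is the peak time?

T_p = 0.339 s

The closed-loop denominator s² + 11s + 116.2 gives ω_n = √116.2 = 10.78 and ζ = 11/(2ω_n) = 0.5103.
Damped frequency ω_d = ω_n√(1−ζ²) = 9.269 rad/s, so peak time T_p = π/ω_d = 0.339 s.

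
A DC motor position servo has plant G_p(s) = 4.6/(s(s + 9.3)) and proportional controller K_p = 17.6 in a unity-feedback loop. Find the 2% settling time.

T_s ≈ 0.86 s

The closed-loop denominator s² + 9.3s + 80.96 gives ω_n = √80.96 = 8.998 and ζ = 9.3/(2ω_n) = 0.5168.
2% settling time T_s ≈ 4/(ζω_n) = 4/4.65 = 0.86 s.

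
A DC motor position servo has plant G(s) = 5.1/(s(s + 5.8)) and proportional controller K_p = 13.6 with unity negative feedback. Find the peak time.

The closed-loop denominator s² + 5.8s + 69.36 gives ω_n = √69.36 = 8.328 and ζ = 5.8/(2ω_n) = 0.3482.
Damped frequency ω_d = ω_n√(1−ζ²) = 7.807 rad/s, so peak time T_p = π/ω_d = 0.402 s.

T_p = 0.402 s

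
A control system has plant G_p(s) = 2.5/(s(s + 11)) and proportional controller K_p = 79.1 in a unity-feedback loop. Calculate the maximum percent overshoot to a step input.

The closed-loop denominator s² + 11s + 197.8 gives ω_n = √197.8 = 14.06 and ζ = 11/(2ω_n) = 0.3911.
%OS = 100·exp(−πζ/√(1−ζ²)) = 100·exp(−π·0.3911/√0.847) = 26.3%.

26.3%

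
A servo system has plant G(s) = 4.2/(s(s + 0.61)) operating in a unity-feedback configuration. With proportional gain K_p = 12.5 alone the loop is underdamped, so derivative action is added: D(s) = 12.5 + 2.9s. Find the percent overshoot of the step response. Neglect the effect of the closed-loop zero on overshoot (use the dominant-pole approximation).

Forward path: (12.5 + 2.9s)·4.2/(s(s+0.61)). The closed-loop characteristic equation is s² + (0.61 + 4.2·2.9)s + 4.2·12.5 = 0.
That is s² + 12.79s + 52.5 = 0, so ω_n = 7.246 rad/s and ζ = 12.79/(2·7.246) = 0.8826.
%OS = 100·exp(−πζ/√(1−ζ²)) = 0.275%.

0.275%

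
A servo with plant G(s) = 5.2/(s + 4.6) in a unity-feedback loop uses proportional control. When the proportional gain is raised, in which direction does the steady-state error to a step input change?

decrease

e_ss = 1/(1 + K_p·G(0)); a larger K_p raises the denominator, so e_ss decreases.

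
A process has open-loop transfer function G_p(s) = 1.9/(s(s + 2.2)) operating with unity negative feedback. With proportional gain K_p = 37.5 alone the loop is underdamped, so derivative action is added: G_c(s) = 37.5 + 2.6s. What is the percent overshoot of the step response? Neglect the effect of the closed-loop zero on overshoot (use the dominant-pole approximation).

Forward path: (37.5 + 2.6s)·1.9/(s(s+2.2)). The closed-loop characteristic equation is s² + (2.2 + 1.9·2.6)s + 1.9·37.5 = 0.
That is s² + 7.14s + 71.25 = 0, so ω_n = 8.441 rad/s and ζ = 7.14/(2·8.441) = 0.4229.
%OS = 100·exp(−πζ/√(1−ζ²)) = 23.1%.

23.1%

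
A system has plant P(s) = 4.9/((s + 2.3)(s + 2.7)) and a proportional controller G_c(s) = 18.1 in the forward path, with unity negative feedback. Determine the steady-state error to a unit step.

The loop is type 0. Static position error constant K_pos = G_c(0)·P(0) = 18.1·0.789 = 14.28.
Steady-state error to a unit step: e_ss = 1/(1+K_pos) = 1/15.28 = 0.0654.

0.0654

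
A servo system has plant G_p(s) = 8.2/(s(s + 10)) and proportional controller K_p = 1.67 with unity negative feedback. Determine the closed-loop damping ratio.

ζ = 1.35

With unity feedback the closed-loop characteristic equation is s² + 10s + 1.67·8.2 = s² + 10s + 13.69 = 0.
Matching s² + 2ζω_n s + ω_n²: ω_n = √13.69 = 3.701 rad/s and 2ζω_n = 10, so ζ = 10/(2·3.701) = 1.35.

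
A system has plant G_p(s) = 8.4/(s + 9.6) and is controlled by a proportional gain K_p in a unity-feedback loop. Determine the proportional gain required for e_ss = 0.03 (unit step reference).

K_p = 37

Steady-state error for a unit step on this type-0 loop is 1/(1 + K_p·G_p(0)).
G_p(0) = 0.875. Require 1/(1 + K_p·0.875) = 0.03, so 1 + 0.875·K_p = 33.33.
K_p = (33.33 − 1)/0.875 = 37.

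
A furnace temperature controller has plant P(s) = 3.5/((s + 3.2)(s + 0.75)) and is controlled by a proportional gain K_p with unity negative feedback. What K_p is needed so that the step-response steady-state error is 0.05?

K_p = 13

Steady-state error for a unit step on this type-0 loop is 1/(1 + K_p·P(0)).
P(0) = 1.458. Require 1/(1 + K_p·1.458) = 0.05, so 1 + 1.458·K_p = 20.
K_p = (20 − 1)/1.458 = 13.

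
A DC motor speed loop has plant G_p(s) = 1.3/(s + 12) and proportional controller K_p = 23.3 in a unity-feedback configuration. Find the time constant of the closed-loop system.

Closed-loop transfer function: T(s) = K_p·G_p(s)/(1 + K_p·G_p(s)) = 30.29/(s + 12 + 30.29) = 30.29/(s + 42.29).
Time constant τ = 1/42.29 = 0.0236 s.

τ = 0.0236 s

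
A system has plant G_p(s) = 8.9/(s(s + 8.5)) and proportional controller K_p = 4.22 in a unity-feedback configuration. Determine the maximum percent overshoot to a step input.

4.86%

Closed-loop characteristic equation: s² + 8.5s + 37.56 = 0, so ω_n = 6.128 rad/s and ζ = 8.5/(2·6.128) = 0.6935.
%OS = 100·exp(−πζ/√(1−ζ²)) = 100·exp(−π·0.6935/√0.5191) = 4.86%.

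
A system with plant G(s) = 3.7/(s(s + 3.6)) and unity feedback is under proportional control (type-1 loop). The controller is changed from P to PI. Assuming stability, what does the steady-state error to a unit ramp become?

0

The integrator raises the loop to type 2, so K_v → ∞ and e_ss to a ramp is zero.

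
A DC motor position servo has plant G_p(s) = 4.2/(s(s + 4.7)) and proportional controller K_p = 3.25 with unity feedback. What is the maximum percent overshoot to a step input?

The closed-loop denominator s² + 4.7s + 13.65 gives ω_n = √13.65 = 3.695 and ζ = 4.7/(2ω_n) = 0.6361.
%OS = 100·exp(−πζ/√(1−ζ²)) = 100·exp(−π·0.6361/√0.5954) = 7.5%.

7.5%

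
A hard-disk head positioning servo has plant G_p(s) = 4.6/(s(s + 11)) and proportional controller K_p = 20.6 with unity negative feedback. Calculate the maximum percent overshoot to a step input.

Closed-loop characteristic equation: s² + 11s + 94.76 = 0, so ω_n = 9.734 rad/s and ζ = 11/(2·9.734) = 0.565.
%OS = 100·exp(−πζ/√(1−ζ²)) = 100·exp(−π·0.565/√0.6808) = 11.6%.

11.6%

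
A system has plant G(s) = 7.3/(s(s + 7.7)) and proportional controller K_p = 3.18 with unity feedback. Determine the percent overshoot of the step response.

1.54%

From 1 + K_pG(s) = 0: s² + 7.7s + 23.21 = 0 ⇒ ω_n = 4.818, ζ = 0.7991.
%OS = 100·exp(−πζ/√(1−ζ²)) = 100·exp(−π·0.7991/√0.3615) = 1.54%.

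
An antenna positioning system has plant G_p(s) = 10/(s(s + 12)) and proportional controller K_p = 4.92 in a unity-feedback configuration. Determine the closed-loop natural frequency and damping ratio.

ω_n = 7.01 rad/s, ζ = 0.855

The closed-loop denominator is s(s+12) + 4.92·10 = s² + 12s + 49.2.
So ω_n² = 49.2 ⇒ ω_n = 7.014 rad/s, and ζ = 12/(2ω_n) = 0.855.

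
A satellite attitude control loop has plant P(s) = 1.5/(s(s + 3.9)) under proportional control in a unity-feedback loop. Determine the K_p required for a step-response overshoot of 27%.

From %OS = 100·exp(−πζ/√(1−ζ²)) = 27%, ζ = −ln(0.27)/√(π²+ln²(0.27)) = 0.3847.
Characteristic equation s² + 3.9s + 1.5K_p = 0 gives ζ = 3.9/(2√(1.5K_p)).
Setting ζ = 0.3847: √(1.5K_p) = 3.9/(2·0.3847) = 5.069, so K_p = 25.69/1.5 = 17.1.

K_p = 17.1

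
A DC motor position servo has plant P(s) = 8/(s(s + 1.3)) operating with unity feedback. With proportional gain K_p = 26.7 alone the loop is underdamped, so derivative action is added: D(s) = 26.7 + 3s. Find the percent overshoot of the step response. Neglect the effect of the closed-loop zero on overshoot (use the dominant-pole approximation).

Forward path: (26.7 + 3s)·8/(s(s+1.3)). The closed-loop characteristic equation is s² + (1.3 + 8·3)s + 8·26.7 = 0.
That is s² + 25.3s + 213.6 = 0, so ω_n = 14.62 rad/s and ζ = 25.3/(2·14.62) = 0.8655.
%OS = 100·exp(−πζ/√(1−ζ²)) = 0.439%.

0.439%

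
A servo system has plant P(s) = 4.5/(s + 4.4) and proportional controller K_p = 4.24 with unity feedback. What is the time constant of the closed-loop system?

Closed-loop transfer function: T(s) = K_p·P(s)/(1 + K_p·P(s)) = 19.08/(s + 4.4 + 19.08) = 19.08/(s + 23.48).
Time constant τ = 1/23.48 = 0.0426 s.

τ = 0.0426 s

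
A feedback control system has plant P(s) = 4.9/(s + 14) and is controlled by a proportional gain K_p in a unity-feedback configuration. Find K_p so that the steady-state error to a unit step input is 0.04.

For a type-0 loop with proportional control, e_ss = 1/(1 + K_p·P(0)).
P(0) = 0.35. Require 1/(1 + K_p·0.35) = 0.04, so 1 + 0.35·K_p = 25.
K_p = (25 − 1)/0.35 = 68.6.

K_p = 68.6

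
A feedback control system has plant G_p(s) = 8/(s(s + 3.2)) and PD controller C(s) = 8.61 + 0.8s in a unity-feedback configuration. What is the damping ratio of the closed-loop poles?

Forward path: (8.61 + 0.8s)·8/(s(s+3.2)). The closed-loop characteristic equation is s² + (3.2 + 8·0.8)s + 8·8.61 = 0.
That is s² + 9.6s + 68.88 = 0, so ω_n = 8.299 rad/s and ζ = 9.6/(2·8.299) = 0.5784.

ζ = 0.578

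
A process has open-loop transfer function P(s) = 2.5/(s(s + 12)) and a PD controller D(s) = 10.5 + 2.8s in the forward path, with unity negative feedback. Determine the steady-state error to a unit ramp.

The loop has one pole at the origin (type 1). Velocity error constant K_v = lim_{s→0} s·D(s)P(s) = 10.5·2.5/12 = 2.188.
Steady-state error to a unit ramp: e_ss = 1/K_v = 0.457.

0.457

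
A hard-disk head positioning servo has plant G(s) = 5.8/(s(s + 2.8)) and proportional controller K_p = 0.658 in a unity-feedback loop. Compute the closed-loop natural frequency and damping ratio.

ω_n = 1.95 rad/s, ζ = 0.717

The closed-loop denominator is s(s+2.8) + 0.658·5.8 = s² + 2.8s + 3.816.
Matching s² + 2ζω_n s + ω_n²: ω_n = √3.816 = 1.954 rad/s and 2ζω_n = 2.8, so ζ = 2.8/(2·1.954) = 0.717.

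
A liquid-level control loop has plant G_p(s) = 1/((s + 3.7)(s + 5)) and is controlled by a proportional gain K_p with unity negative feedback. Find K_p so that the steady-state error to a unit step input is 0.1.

K_p = 166

The loop is type 0, so e_ss(step) = 1/(1 + K_pos) with K_pos = K_p·G_p(0).
G_p(0) = 0.05405. Require 1/(1 + K_p·0.05405) = 0.1, so 1 + 0.05405·K_p = 10.
K_p = (10 − 1)/0.05405 = 166.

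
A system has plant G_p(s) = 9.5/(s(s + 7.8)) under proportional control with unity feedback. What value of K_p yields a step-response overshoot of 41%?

From %OS = 100·exp(−πζ/√(1−ζ²)) = 41%, ζ = −ln(0.41)/√(π²+ln²(0.41)) = 0.273.
Characteristic equation s² + 7.8s + 9.5K_p = 0 gives ζ = 7.8/(2√(9.5K_p)).
Setting ζ = 0.273: √(9.5K_p) = 7.8/(2·0.273) = 14.28, so K_p = 204/9.5 = 21.5.

K_p = 21.5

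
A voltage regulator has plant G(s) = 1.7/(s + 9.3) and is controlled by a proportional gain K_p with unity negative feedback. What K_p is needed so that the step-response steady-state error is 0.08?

K_p = 62.9

For a type-0 loop with proportional control, e_ss = 1/(1 + K_p·G(0)).
G(0) = 0.1828. Require 1/(1 + K_p·0.1828) = 0.08, so 1 + 0.1828·K_p = 12.5.
K_p = (12.5 − 1)/0.1828 = 62.9.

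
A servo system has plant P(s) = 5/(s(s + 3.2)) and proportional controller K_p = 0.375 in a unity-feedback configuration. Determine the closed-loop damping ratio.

1 + K_p·P(s) = 0 gives s² + 3.2s + 1.875 = 0.
So ω_n² = 1.875 ⇒ ω_n = 1.369 rad/s, and ζ = 3.2/(2ω_n) = 1.17.

ζ = 1.17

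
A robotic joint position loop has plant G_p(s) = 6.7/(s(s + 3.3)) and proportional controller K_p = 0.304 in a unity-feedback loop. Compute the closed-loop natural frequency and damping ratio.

ω_n = 1.43 rad/s, ζ = 1.16

1 + K_p·G_p(s) = 0 gives s² + 3.3s + 2.037 = 0.
So ω_n² = 2.037 ⇒ ω_n = 1.427 rad/s, and ζ = 3.3/(2ω_n) = 1.16.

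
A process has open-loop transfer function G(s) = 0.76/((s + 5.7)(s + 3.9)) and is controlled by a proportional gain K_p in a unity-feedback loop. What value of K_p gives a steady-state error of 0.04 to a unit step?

Steady-state error for a unit step on this type-0 loop is 1/(1 + K_p·G(0)).
G(0) = 0.03419. Require 1/(1 + K_p·0.03419) = 0.04, so 1 + 0.03419·K_p = 25.
K_p = (25 − 1)/0.03419 = 702.

K_p = 702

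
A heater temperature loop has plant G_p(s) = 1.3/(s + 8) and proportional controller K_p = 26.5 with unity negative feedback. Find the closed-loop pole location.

Closed-loop transfer function: T(s) = K_p·G_p(s)/(1 + K_p·G_p(s)) = 34.45/(s + 8 + 34.45) = 34.45/(s + 42.45).
The closed-loop pole is at s = −42.45.

s = -42.45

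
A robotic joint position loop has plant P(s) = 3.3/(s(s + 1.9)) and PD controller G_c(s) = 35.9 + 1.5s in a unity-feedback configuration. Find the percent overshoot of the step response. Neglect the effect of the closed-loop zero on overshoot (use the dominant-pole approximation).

35.3%

Forward path: (35.9 + 1.5s)·3.3/(s(s+1.9)). The closed-loop characteristic equation is s² + (1.9 + 3.3·1.5)s + 3.3·35.9 = 0.
That is s² + 6.85s + 118.5 = 0, so ω_n = 10.88 rad/s and ζ = 6.85/(2·10.88) = 0.3147.
%OS = 100·exp(−πζ/√(1−ζ²)) = 35.3%.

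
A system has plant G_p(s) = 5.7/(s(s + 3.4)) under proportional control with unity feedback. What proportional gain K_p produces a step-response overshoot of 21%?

From %OS = 100·exp(−πζ/√(1−ζ²)) = 21%, ζ = −ln(0.21)/√(π²+ln²(0.21)) = 0.4449.
Characteristic equation s² + 3.4s + 5.7K_p = 0 gives ζ = 3.4/(2√(5.7K_p)).
Setting ζ = 0.4449: √(5.7K_p) = 3.4/(2·0.4449) = 3.821, so K_p = 14.6/5.7 = 2.56.

K_p = 2.56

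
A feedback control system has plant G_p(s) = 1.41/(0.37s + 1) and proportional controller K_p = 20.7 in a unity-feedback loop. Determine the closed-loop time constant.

τ = 0.0123 s

Closed loop: T(s) = K_p·G_p/(1+K_p·G_p) = 29.19/(0.37s + 1 + 29.19), with pole at s = −(1 + 29.19)/0.37 = −81.59.
Closed-loop time constant τ = 1/81.59 = 0.0123 s.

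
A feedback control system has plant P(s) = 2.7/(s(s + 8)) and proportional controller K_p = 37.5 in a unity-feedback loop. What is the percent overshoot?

25.6%

The closed-loop denominator s² + 8s + 101.2 gives ω_n = √101.2 = 10.06 and ζ = 8/(2ω_n) = 0.3975.
%OS = 100·exp(−πζ/√(1−ζ²)) = 100·exp(−π·0.3975/√0.842) = 25.6%.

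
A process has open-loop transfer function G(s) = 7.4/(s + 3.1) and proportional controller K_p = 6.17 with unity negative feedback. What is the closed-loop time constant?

τ = 0.0205 s

Closed-loop transfer function: T(s) = K_p·G(s)/(1 + K_p·G(s)) = 45.66/(s + 3.1 + 45.66) = 45.66/(s + 48.76).
Time constant τ = 1/48.76 = 0.0205 s.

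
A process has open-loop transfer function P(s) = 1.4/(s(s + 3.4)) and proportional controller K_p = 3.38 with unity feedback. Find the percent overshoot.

The closed-loop denominator s² + 3.4s + 4.732 gives ω_n = √4.732 = 2.175 and ζ = 3.4/(2ω_n) = 0.7815.
%OS = 100·exp(−πζ/√(1−ζ²)) = 100·exp(−π·0.7815/√0.3893) = 1.95%.

1.95%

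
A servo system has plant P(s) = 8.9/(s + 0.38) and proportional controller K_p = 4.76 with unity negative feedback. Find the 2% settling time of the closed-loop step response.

T_s ≈ 0.0936 s

Closed-loop transfer function: T(s) = K_p·P(s)/(1 + K_p·P(s)) = 42.36/(s + 0.38 + 42.36) = 42.36/(s + 42.74).
Time constant τ = 1/42.74 = 0.0234 s, so the 2% settling time is about 4τ = 0.0936 s.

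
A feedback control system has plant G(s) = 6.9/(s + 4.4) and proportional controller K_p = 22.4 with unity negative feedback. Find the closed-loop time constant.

Closed-loop transfer function: T(s) = K_p·G(s)/(1 + K_p·G(s)) = 154.6/(s + 4.4 + 154.6) = 154.6/(s + 159).
Time constant τ = 1/159 = 0.00629 s.

τ = 0.00629 s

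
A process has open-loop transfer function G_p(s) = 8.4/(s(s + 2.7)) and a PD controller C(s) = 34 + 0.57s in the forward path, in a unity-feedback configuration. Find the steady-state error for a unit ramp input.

The loop has one pole at the origin (type 1). Velocity error constant K_v = lim_{s→0} s·C(s)G_p(s) = 34·8.4/2.7 = 105.8.
Steady-state error to a unit ramp: e_ss = 1/K_v = 0.00945.

0.00945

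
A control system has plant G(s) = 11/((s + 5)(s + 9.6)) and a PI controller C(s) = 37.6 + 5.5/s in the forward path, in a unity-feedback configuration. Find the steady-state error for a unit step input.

0

The open loop C(s)G(s) has a pole at the origin (type 1), so the static position error constant is infinite and e_ss = 1/(1+∞) = 0.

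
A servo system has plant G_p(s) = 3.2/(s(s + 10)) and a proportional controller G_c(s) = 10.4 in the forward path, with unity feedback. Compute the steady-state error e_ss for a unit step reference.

0

The open loop G_c(s)G_p(s) has a pole at the origin (type 1), so the static position error constant is infinite and e_ss = 1/(1+∞) = 0.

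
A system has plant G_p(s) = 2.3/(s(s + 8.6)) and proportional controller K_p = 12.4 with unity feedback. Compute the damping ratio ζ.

The closed-loop denominator is s(s+8.6) + 12.4·2.3 = s² + 8.6s + 28.52.
So ω_n² = 28.52 ⇒ ω_n = 5.34 rad/s, and ζ = 8.6/(2ω_n) = 0.805.

ζ = 0.805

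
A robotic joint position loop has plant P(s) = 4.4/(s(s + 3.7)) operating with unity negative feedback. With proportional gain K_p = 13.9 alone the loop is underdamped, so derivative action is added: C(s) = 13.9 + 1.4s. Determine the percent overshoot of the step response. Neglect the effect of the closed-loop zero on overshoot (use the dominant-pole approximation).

Forward path: (13.9 + 1.4s)·4.4/(s(s+3.7)). The closed-loop characteristic equation is s² + (3.7 + 4.4·1.4)s + 4.4·13.9 = 0.
That is s² + 9.86s + 61.16 = 0, so ω_n = 7.82 rad/s and ζ = 9.86/(2·7.82) = 0.6304.
%OS = 100·exp(−πζ/√(1−ζ²)) = 7.8%.

7.8%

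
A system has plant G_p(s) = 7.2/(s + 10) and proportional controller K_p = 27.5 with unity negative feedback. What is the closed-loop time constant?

Closed-loop transfer function: T(s) = K_p·G_p(s)/(1 + K_p·G_p(s)) = 198/(s + 10 + 198) = 198/(s + 208).
Time constant τ = 1/208 = 0.00481 s.

τ = 0.00481 s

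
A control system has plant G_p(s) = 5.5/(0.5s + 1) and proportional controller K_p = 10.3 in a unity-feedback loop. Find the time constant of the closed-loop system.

τ = 0.00867 s

Closed loop: T(s) = K_p·G_p/(1+K_p·G_p) = 56.65/(0.5s + 1 + 56.65), with pole at s = −(1 + 56.65)/0.5 = −115.3.
Closed-loop time constant τ = 1/115.3 = 0.00867 s.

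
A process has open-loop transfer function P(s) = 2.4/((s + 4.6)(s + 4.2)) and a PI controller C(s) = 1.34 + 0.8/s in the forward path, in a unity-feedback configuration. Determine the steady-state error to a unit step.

0

The open loop C(s)P(s) has a pole at the origin (type 1), so the static position error constant is infinite and e_ss = 1/(1+∞) = 0.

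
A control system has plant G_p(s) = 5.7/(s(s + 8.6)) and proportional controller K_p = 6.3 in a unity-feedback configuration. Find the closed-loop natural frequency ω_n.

ω_n = 5.99 rad/s

With unity feedback the closed-loop characteristic equation is s² + 8.6s + 6.3·5.7 = s² + 8.6s + 35.91 = 0.
Matching s² + 2ζω_n s + ω_n²: ω_n = √35.91 = 5.992 rad/s and 2ζω_n = 8.6, so ζ = 8.6/(2·5.992) = 0.718.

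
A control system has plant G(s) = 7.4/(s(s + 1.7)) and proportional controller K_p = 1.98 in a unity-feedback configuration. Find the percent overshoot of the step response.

The closed-loop denominator s² + 1.7s + 14.65 gives ω_n = √14.65 = 3.828 and ζ = 1.7/(2ω_n) = 0.2221.
%OS = 100·exp(−πζ/√(1−ζ²)) = 100·exp(−π·0.2221/√0.9507) = 48.9%.

48.9%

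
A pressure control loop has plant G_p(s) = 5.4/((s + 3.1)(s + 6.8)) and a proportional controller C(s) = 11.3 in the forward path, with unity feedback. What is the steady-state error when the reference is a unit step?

The loop is type 0. Static position error constant K_pos = C(0)·G_p(0) = 11.3·0.2562 = 2.895.
Steady-state error to a unit step: e_ss = 1/(1+K_pos) = 1/3.895 = 0.257.

0.257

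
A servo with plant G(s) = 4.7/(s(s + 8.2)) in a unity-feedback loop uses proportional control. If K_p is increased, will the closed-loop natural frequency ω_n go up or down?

increase

ω_n = √(4.7·K_p), which grows with K_p.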